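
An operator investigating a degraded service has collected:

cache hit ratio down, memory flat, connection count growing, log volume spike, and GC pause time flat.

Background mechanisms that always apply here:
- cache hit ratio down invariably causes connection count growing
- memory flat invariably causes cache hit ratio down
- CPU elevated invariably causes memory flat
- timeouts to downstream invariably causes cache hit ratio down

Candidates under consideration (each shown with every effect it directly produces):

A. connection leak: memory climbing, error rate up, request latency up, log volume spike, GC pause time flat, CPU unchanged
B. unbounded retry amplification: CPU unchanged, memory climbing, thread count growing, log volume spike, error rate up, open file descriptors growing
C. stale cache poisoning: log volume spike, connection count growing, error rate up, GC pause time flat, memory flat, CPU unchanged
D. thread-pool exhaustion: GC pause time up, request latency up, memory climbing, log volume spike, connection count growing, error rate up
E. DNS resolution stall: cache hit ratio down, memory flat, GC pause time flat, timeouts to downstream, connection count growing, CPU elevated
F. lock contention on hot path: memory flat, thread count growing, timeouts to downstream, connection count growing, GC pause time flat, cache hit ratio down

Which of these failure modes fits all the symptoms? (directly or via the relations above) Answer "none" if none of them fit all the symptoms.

C

For each candidate, compare predicted effects to what was observed:
(A) connection leak — cache hit ratio down miss; memory flat miss; connection count growing miss; log volume spike match; GC pause time flat match
(B) unbounded retry amplification — cache hit ratio down miss; memory flat miss; connection count growing miss; log volume spike match; GC pause time flat miss
(C) stale cache poisoning — accounts for every observation (cache hit ratio down via memory flat → cache hit ratio down)
(D) thread-pool exhaustion — fails on cache hit ratio down, memory flat, GC pause time flat (predicts memory climbing, not memory flat; predicts GC pause time up, not GC pause time flat)
(E) DNS resolution stall — does not account for log volume spike
(F) lock contention on hot path — does not account for log volume spike
(C) is the only candidate with no mismatches.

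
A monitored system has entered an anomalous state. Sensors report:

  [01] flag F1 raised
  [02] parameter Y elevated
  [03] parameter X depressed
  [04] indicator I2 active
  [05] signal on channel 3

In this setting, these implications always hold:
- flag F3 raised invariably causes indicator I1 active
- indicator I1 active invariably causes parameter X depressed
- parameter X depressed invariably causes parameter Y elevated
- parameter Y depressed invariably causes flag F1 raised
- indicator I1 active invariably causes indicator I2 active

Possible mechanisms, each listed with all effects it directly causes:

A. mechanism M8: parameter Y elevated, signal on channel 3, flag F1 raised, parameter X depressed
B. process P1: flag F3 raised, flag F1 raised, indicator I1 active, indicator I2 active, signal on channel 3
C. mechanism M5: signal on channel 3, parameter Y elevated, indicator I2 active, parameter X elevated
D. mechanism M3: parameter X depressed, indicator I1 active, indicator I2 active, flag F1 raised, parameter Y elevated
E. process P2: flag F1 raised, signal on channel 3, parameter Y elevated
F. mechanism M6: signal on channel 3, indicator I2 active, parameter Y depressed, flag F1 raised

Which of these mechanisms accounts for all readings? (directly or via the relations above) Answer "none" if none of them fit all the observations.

B

Per-candidate check:
(A) mechanism M8 — does not account for indicator I2 active
(B) process P1 — flag F1 raised match; parameter Y elevated match (by indicator I1 active → parameter X depressed → parameter Y elevated); parameter X depressed match (by indicator I1 active → parameter X depressed); indicator I2 active match; signal on channel 3 match
(C) mechanism M5 — flag F1 raised miss; parameter Y elevated match; parameter X depressed miss; indicator I2 active match; signal on channel 3 match
(D) mechanism M3 — flag F1 raised match; parameter Y elevated match; parameter X depressed match; indicator I2 active match; signal on channel 3 miss
(E) process P2 — flag F1 raised match; parameter Y elevated match; parameter X depressed miss; indicator I2 active miss; signal on channel 3 match
(F) mechanism M6 — flag F1 raised match; parameter Y elevated miss; parameter X depressed miss; indicator I2 active match; signal on channel 3 match
Only (B) is consistent with every observation.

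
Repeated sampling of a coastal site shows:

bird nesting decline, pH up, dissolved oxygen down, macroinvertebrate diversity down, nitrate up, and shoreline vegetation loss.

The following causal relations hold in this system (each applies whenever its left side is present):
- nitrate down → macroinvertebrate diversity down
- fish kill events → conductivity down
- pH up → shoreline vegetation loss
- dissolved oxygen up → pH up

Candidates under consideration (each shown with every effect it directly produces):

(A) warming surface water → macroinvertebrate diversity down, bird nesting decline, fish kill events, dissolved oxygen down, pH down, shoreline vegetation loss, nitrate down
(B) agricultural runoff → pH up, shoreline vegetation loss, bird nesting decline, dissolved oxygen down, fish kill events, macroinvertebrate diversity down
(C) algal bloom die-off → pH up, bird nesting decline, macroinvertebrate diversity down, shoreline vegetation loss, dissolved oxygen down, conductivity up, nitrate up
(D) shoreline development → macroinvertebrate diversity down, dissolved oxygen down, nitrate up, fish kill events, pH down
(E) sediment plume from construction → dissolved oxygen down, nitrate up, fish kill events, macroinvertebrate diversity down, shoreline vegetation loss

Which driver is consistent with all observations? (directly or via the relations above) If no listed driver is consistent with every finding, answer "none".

C

Testing each hypothesis:
(A) warming surface water — bird nesting decline yes; pH up NO; dissolved oxygen down yes; macroinvertebrate diversity down yes; nitrate up NO; shoreline vegetation loss yes
(B) agricultural runoff — bird nesting decline yes; pH up yes; dissolved oxygen down yes; macroinvertebrate diversity down yes; nitrate up NO; shoreline vegetation loss yes
(C) algal bloom die-off — accounts for every observation
(D) shoreline development — fails on bird nesting decline, pH up, shoreline vegetation loss (predicts pH down, not pH up)
(E) sediment plume from construction — bird nesting decline NO; pH up NO; dissolved oxygen down yes; macroinvertebrate diversity down yes; nitrate up yes; shoreline vegetation loss yes
Only (C) is consistent with every observation.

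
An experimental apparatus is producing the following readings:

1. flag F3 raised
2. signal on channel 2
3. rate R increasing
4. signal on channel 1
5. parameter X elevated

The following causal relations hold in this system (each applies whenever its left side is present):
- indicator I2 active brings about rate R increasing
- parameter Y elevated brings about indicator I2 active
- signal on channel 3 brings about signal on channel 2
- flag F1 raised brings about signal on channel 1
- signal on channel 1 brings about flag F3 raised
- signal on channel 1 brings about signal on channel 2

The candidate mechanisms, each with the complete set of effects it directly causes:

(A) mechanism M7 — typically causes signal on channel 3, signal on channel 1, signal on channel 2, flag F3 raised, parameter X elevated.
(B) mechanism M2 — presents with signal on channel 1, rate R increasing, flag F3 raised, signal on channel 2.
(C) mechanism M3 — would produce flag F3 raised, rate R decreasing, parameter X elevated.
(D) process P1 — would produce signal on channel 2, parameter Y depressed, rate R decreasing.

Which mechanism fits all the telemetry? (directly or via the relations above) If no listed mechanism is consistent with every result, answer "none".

Checking each candidate against the observations:
(A) mechanism M7 — flag F3 raised +; signal on channel 2 +; rate R increasing -; signal on channel 1 +; parameter X elevated +
(B) mechanism M2 — flag F3 raised +; signal on channel 2 +; rate R increasing +; signal on channel 1 +; parameter X elevated -
(C) mechanism M3 — fails on signal on channel 2, rate R increasing, signal on channel 1 (predicts rate R decreasing, not rate R increasing)
(D) process P1 — fails on flag F3 raised, rate R increasing, signal on channel 1, parameter X elevated (predicts rate R decreasing, not rate R increasing)
None of the listed candidates fits everything.

none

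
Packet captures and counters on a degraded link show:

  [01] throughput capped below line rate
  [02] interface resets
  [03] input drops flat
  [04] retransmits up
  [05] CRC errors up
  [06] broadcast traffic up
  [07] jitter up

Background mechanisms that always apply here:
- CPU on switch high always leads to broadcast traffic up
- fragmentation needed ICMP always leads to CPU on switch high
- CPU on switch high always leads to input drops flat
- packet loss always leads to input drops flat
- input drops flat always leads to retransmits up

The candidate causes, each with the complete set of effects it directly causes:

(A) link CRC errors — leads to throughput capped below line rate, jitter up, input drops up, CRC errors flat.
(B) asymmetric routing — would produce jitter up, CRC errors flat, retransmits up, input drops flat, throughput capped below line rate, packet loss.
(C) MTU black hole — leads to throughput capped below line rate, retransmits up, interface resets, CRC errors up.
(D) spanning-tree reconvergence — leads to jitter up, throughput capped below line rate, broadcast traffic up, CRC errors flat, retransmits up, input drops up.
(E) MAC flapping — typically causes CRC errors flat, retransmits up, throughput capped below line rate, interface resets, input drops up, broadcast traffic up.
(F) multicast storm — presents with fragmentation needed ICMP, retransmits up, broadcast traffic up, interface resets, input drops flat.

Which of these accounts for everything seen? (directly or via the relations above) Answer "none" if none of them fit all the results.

none

For each candidate, compare predicted effects to what was observed:
(A) link CRC errors — fails on interface resets, input drops flat, retransmits up, CRC errors up, broadcast traffic up (predicts input drops up, not input drops flat; predicts CRC errors flat, not CRC errors up)
(B) asymmetric routing — throughput capped below line rate match; interface resets miss; input drops flat match; retransmits up match; CRC errors up miss; broadcast traffic up miss; jitter up match
(C) MTU black hole — does not account for input drops flat, broadcast traffic up, jitter up
(D) spanning-tree reconvergence — throughput capped below line rate match; interface resets miss; input drops flat miss; retransmits up match; CRC errors up miss; broadcast traffic up match; jitter up match
(E) MAC flapping — throughput capped below line rate match; interface resets match; input drops flat miss; retransmits up match; CRC errors up miss; broadcast traffic up match; jitter up miss
(F) multicast storm — does not account for throughput capped below line rate, CRC errors up, jitter up
None of the listed candidates fits everything.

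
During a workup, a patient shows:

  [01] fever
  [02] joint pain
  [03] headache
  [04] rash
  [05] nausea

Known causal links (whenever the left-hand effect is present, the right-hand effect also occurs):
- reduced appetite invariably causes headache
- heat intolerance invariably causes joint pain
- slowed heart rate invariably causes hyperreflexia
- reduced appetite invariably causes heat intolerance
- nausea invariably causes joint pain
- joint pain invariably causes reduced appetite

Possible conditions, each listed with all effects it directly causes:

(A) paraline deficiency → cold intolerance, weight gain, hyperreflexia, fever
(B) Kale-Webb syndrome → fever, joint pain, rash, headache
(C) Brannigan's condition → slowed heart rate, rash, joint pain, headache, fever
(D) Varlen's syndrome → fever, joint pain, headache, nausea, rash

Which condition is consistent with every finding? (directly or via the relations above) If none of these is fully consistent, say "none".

D

Testing each hypothesis:
(A) paraline deficiency — fever match; joint pain miss; headache miss; rash miss; nausea miss
(B) Kale-Webb syndrome — fever match; joint pain match; headache match; rash match; nausea miss
(C) Brannigan's condition — does not account for nausea
(D) Varlen's syndrome — fever match; joint pain match; headache match; rash match; nausea match
(D) alone accounts for all the evidence.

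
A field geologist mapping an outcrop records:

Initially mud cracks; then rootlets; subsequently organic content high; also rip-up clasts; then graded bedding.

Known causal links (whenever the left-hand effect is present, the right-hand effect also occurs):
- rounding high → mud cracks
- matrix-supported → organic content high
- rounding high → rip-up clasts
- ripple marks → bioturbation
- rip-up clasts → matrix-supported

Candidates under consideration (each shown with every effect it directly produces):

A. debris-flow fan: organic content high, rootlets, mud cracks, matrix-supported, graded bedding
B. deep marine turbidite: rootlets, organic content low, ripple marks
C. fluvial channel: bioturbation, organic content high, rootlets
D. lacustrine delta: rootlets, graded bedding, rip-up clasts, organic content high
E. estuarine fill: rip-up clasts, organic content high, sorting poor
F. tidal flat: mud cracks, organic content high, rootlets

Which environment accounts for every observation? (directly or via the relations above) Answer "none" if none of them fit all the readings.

Checking each candidate against the observations:
(A) debris-flow fan — mud cracks +; rootlets +; organic content high +; rip-up clasts -; graded bedding +
(B) deep marine turbidite — mud cracks -; rootlets +; organic content high -; rip-up clasts -; graded bedding -
(C) fluvial channel — mud cracks -; rootlets +; organic content high +; rip-up clasts -; graded bedding -
(D) lacustrine delta — mud cracks -; rootlets +; organic content high +; rip-up clasts +; graded bedding +
(E) estuarine fill — does not account for mud cracks, rootlets, graded bedding
(F) tidal flat — does not account for rip-up clasts, graded bedding
No candidate is consistent with all observations.

none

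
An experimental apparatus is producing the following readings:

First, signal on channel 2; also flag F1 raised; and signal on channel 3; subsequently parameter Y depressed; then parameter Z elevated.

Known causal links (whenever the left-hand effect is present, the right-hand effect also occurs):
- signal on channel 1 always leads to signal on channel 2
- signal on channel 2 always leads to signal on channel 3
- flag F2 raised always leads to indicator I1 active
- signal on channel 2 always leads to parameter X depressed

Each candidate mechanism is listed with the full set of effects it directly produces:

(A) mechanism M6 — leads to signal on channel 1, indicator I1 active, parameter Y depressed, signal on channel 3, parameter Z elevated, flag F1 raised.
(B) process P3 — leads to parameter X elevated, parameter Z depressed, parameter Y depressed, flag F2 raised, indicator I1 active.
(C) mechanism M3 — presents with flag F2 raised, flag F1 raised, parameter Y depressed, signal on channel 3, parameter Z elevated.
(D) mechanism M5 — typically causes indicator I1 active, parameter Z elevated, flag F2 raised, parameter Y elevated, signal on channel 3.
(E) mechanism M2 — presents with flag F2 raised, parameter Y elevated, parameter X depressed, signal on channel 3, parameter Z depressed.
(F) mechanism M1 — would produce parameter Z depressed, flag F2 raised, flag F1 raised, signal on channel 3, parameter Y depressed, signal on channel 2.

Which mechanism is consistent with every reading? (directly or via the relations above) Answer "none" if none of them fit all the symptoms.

A

Per-candidate check:
(A) mechanism M6 — signal on channel 2 match (by signal on channel 1 → signal on channel 2); flag F1 raised match; signal on channel 3 match; parameter Y depressed match; parameter Z elevated match
(B) process P3 — fails on signal on channel 2, flag F1 raised, signal on channel 3, parameter Z elevated (predicts parameter Z depressed, not parameter Z elevated)
(C) mechanism M3 — signal on channel 2 miss; flag F1 raised match; signal on channel 3 match; parameter Y depressed match; parameter Z elevated match
(D) mechanism M5 — signal on channel 2 miss; flag F1 raised miss; signal on channel 3 match; parameter Y depressed miss; parameter Z elevated match
(E) mechanism M2 — signal on channel 2 miss; flag F1 raised miss; signal on channel 3 match; parameter Y depressed miss; parameter Z elevated miss
(F) mechanism M1 — fails on parameter Z elevated (predicts parameter Z depressed, not parameter Z elevated)
(A) is the only candidate with no mismatches.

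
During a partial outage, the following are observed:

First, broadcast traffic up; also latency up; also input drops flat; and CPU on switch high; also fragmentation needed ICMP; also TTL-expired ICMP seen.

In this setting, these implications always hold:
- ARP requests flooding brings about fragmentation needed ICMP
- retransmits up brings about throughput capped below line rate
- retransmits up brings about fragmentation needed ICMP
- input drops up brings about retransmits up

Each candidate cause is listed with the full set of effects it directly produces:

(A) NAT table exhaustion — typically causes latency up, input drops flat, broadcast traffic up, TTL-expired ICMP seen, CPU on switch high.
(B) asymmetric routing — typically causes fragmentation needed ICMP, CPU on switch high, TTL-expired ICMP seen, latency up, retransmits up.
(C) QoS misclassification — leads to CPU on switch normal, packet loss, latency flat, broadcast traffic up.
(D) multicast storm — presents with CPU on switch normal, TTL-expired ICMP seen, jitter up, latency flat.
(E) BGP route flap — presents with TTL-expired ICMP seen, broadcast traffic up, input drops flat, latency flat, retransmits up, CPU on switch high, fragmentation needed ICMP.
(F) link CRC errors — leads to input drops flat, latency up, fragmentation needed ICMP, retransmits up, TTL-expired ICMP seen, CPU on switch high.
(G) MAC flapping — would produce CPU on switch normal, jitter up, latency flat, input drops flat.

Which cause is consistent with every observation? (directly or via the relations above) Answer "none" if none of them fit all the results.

For each candidate, compare predicted effects to what was observed:
(A) NAT table exhaustion — does not account for fragmentation needed ICMP
(B) asymmetric routing — broadcast traffic up -; latency up +; input drops flat -; CPU on switch high +; fragmentation needed ICMP +; TTL-expired ICMP seen +
(C) QoS misclassification — fails on latency up, input drops flat, CPU on switch high, fragmentation needed ICMP, TTL-expired ICMP seen (predicts latency flat, not latency up; predicts CPU on switch normal, not CPU on switch high)
(D) multicast storm — fails on broadcast traffic up, latency up, input drops flat, CPU on switch high, fragmentation needed ICMP (predicts latency flat, not latency up; predicts CPU on switch normal, not CPU on switch high)
(E) BGP route flap — fails on latency up (predicts latency flat, not latency up)
(F) link CRC errors — broadcast traffic up -; latency up +; input drops flat +; CPU on switch high +; fragmentation needed ICMP +; TTL-expired ICMP seen +
(G) MAC flapping — broadcast traffic up -; latency up -; input drops flat +; CPU on switch high -; fragmentation needed ICMP -; TTL-expired ICMP seen -
Every candidate fails on at least one observation.

none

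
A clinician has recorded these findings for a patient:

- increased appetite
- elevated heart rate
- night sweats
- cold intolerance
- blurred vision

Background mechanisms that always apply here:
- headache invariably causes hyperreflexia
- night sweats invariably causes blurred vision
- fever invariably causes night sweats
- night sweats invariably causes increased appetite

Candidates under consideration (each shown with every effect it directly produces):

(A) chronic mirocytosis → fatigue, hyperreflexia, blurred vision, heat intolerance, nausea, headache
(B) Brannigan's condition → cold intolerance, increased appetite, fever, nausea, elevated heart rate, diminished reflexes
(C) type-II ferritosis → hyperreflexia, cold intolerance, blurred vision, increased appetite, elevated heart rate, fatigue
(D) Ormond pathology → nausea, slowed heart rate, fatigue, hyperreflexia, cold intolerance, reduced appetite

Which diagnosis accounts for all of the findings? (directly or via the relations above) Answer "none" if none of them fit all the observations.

B

Testing each hypothesis:
(A) chronic mirocytosis — fails on increased appetite, elevated heart rate, night sweats, cold intolerance (predicts heat intolerance, not cold intolerance)
(B) Brannigan's condition — increased appetite match; elevated heart rate match; night sweats match (through fever → night sweats); cold intolerance match; blurred vision match (through fever → night sweats → blurred vision)
(C) type-II ferritosis — increased appetite match; elevated heart rate match; night sweats miss; cold intolerance match; blurred vision match
(D) Ormond pathology — increased appetite miss; elevated heart rate miss; night sweats miss; cold intolerance match; blurred vision miss
(B) is the only candidate with no mismatches.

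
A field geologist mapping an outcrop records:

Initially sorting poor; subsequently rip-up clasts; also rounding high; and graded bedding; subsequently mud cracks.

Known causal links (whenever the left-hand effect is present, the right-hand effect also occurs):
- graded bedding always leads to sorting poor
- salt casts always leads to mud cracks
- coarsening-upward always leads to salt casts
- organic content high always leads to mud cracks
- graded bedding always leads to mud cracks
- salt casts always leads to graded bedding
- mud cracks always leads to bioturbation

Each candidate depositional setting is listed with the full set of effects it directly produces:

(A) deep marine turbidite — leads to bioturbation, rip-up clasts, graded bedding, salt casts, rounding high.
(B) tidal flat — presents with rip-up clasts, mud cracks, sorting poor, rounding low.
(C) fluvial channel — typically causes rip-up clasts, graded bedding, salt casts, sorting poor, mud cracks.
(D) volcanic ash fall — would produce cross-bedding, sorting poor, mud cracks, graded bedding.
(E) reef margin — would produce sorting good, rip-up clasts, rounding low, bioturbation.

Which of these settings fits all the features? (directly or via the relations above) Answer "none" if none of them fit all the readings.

Per-candidate check:
(A) deep marine turbidite — accounts for every observation (sorting poor by graded bedding → sorting poor)
(B) tidal flat — sorting poor yes; rip-up clasts yes; rounding high NO; graded bedding NO; mud cracks yes
(C) fluvial channel — does not account for rounding high
(D) volcanic ash fall — does not account for rip-up clasts, rounding high
(E) reef margin — fails on sorting poor, rounding high, graded bedding, mud cracks (predicts sorting good, not sorting poor; predicts rounding low, not rounding high)
Only (A) is consistent with every observation.

A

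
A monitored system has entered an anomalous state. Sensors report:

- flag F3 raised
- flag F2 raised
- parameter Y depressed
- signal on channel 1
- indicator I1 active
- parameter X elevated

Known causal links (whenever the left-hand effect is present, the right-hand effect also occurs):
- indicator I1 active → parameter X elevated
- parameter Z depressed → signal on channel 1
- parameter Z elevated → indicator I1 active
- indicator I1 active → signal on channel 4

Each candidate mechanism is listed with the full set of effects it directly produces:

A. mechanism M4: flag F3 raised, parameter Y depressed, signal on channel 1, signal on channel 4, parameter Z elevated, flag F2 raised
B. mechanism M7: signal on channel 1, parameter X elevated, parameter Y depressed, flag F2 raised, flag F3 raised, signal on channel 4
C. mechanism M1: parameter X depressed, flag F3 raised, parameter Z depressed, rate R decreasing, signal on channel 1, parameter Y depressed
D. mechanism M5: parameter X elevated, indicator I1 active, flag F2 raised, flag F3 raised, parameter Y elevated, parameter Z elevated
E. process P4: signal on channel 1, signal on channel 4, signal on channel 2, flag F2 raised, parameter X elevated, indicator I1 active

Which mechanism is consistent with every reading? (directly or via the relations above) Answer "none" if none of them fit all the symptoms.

For each candidate, compare predicted effects to what was observed:
(A) mechanism M4 — flag F3 raised match; flag F2 raised match; parameter Y depressed match; signal on channel 1 match; indicator I1 active match (through parameter Z elevated → indicator I1 active); parameter X elevated match (through parameter Z elevated → indicator I1 active → parameter X elevated)
(B) mechanism M7 — does not account for indicator I1 active
(C) mechanism M1 — fails on flag F2 raised, indicator I1 active, parameter X elevated (predicts parameter X depressed, not parameter X elevated)
(D) mechanism M5 — fails on parameter Y depressed, signal on channel 1 (predicts parameter Y elevated, not parameter Y depressed)
(E) process P4 — does not account for flag F3 raised, parameter Y depressed
(A) is the only candidate with no mismatches.

A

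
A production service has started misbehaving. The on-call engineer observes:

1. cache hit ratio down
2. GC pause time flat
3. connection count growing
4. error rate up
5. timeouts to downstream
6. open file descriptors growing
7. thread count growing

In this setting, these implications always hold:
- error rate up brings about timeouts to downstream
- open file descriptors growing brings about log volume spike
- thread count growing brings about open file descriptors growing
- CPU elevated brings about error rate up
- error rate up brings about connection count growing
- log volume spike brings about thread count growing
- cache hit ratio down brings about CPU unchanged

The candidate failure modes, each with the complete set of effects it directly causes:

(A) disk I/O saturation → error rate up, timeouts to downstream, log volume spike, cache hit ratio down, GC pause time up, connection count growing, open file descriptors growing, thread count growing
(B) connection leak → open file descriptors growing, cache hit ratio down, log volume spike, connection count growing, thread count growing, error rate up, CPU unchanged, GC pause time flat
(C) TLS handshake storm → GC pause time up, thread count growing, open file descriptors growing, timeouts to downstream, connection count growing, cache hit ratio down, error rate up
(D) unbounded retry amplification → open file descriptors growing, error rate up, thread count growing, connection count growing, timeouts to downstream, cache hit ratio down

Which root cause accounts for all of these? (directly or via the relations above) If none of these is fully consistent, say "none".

B

Testing each hypothesis:
(A) disk I/O saturation — cache hit ratio down ✓; GC pause time flat ✗; connection count growing ✓; error rate up ✓; timeouts to downstream ✓; open file descriptors growing ✓; thread count growing ✓
(B) connection leak — accounts for every observation (timeouts to downstream by error rate up → timeouts to downstream)
(C) TLS handshake storm — cache hit ratio down ✓; GC pause time flat ✗; connection count growing ✓; error rate up ✓; timeouts to downstream ✓; open file descriptors growing ✓; thread count growing ✓
(D) unbounded retry amplification — cache hit ratio down ✓; GC pause time flat ✗; connection count growing ✓; error rate up ✓; timeouts to downstream ✓; open file descriptors growing ✓; thread count growing ✓
(B) alone accounts for all the evidence.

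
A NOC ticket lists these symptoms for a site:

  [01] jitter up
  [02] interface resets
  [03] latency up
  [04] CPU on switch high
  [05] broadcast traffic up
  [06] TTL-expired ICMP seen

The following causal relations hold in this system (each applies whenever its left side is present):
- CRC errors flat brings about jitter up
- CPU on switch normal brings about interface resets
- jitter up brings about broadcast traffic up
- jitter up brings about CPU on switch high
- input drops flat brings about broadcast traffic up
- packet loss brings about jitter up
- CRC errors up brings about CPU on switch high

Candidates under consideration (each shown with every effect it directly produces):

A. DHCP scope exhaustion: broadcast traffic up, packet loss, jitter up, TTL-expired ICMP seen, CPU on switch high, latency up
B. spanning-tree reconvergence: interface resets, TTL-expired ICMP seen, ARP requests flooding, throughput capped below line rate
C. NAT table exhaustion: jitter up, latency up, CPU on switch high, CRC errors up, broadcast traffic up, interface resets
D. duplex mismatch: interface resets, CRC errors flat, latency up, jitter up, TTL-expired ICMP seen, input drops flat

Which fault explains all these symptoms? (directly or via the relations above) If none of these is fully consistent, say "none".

Testing each hypothesis:
(A) DHCP scope exhaustion — jitter up yes; interface resets NO; latency up yes; CPU on switch high yes; broadcast traffic up yes; TTL-expired ICMP seen yes
(B) spanning-tree reconvergence — does not account for jitter up, latency up, CPU on switch high, broadcast traffic up
(C) NAT table exhaustion — jitter up yes; interface resets yes; latency up yes; CPU on switch high yes; broadcast traffic up yes; TTL-expired ICMP seen NO
(D) duplex mismatch — accounts for every observation (CPU on switch high by jitter up → CPU on switch high)
(D) is the only candidate with no mismatches.

D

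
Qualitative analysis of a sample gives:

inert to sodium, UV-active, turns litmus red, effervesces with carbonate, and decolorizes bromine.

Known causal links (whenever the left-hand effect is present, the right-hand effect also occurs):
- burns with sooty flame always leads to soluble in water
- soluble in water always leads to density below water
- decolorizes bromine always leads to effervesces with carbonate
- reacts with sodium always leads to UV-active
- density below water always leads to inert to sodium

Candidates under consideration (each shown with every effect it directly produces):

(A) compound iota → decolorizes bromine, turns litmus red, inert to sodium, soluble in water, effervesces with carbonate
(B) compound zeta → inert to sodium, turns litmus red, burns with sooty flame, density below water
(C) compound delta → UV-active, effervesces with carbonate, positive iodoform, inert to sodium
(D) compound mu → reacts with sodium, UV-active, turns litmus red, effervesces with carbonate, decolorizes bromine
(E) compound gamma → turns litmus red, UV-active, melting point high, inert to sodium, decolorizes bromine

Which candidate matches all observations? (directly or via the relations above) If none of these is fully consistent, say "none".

E

Checking each candidate against the observations:
(A) compound iota — inert to sodium yes; UV-active NO; turns litmus red yes; effervesces with carbonate yes; decolorizes bromine yes
(B) compound zeta — does not account for UV-active, effervesces with carbonate, decolorizes bromine
(C) compound delta — inert to sodium yes; UV-active yes; turns litmus red NO; effervesces with carbonate yes; decolorizes bromine NO
(D) compound mu — fails on inert to sodium (predicts reacts with sodium, not inert to sodium)
(E) compound gamma — inert to sodium yes; UV-active yes; turns litmus red yes; effervesces with carbonate yes (via decolorizes bromine → effervesces with carbonate); decolorizes bromine yes
(E) alone accounts for all the evidence.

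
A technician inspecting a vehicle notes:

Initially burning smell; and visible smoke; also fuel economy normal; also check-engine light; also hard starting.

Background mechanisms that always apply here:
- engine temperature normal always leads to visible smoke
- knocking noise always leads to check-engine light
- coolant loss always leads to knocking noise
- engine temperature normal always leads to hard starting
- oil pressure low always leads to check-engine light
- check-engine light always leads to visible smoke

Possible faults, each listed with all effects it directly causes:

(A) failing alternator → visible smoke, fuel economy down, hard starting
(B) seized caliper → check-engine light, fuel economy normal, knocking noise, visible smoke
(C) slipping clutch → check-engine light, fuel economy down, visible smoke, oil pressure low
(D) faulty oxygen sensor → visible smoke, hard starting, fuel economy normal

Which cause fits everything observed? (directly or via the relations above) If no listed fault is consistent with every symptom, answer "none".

Testing each hypothesis:
(A) failing alternator — burning smell NO; visible smoke yes; fuel economy normal NO; check-engine light NO; hard starting yes
(B) seized caliper — burning smell NO; visible smoke yes; fuel economy normal yes; check-engine light yes; hard starting NO
(C) slipping clutch — burning smell NO; visible smoke yes; fuel economy normal NO; check-engine light yes; hard starting NO
(D) faulty oxygen sensor — burning smell NO; visible smoke yes; fuel economy normal yes; check-engine light NO; hard starting yes
None of the listed candidates fits everything.

none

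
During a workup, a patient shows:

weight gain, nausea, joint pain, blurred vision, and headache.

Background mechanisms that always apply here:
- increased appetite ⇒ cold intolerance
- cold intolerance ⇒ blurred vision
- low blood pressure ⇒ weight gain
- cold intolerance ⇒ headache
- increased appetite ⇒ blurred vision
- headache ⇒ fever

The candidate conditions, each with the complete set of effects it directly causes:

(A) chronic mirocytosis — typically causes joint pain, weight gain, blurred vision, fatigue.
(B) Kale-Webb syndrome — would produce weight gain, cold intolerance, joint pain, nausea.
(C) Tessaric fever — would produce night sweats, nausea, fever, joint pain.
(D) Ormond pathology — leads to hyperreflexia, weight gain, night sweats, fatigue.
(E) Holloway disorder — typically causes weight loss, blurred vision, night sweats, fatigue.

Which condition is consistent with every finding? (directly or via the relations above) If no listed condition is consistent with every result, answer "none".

B

Per-candidate check:
(A) chronic mirocytosis — weight gain ✓; nausea ✗; joint pain ✓; blurred vision ✓; headache ✗
(B) Kale-Webb syndrome — weight gain ✓; nausea ✓; joint pain ✓; blurred vision ✓ (by cold intolerance → blurred vision); headache ✓ (by cold intolerance → headache)
(C) Tessaric fever — does not account for weight gain, blurred vision, headache
(D) Ormond pathology — weight gain ✓; nausea ✗; joint pain ✗; blurred vision ✗; headache ✗
(E) Holloway disorder — fails on weight gain, nausea, joint pain, headache (predicts weight loss, not weight gain)
Only (B) is consistent with every observation.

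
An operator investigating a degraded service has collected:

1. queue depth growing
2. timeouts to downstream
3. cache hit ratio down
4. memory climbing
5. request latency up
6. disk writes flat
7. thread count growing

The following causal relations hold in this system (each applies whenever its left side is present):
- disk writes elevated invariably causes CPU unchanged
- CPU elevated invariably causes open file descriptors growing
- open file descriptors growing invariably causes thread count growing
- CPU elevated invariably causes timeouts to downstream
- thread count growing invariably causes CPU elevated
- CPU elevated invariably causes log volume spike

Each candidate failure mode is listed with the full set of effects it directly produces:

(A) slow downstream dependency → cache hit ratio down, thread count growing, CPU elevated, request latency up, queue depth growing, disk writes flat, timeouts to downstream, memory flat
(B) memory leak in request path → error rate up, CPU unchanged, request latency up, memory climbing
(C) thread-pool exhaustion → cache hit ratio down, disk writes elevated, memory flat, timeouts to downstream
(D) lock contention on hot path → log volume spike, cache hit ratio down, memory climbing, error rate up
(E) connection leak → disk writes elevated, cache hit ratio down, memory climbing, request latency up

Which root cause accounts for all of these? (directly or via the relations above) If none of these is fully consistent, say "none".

none

For each candidate, compare predicted effects to what was observed:
(A) slow downstream dependency — queue depth growing +; timeouts to downstream +; cache hit ratio down +; memory climbing -; request latency up +; disk writes flat +; thread count growing +
(B) memory leak in request path — queue depth growing -; timeouts to downstream -; cache hit ratio down -; memory climbing +; request latency up +; disk writes flat -; thread count growing -
(C) thread-pool exhaustion — fails on queue depth growing, memory climbing, request latency up, disk writes flat, thread count growing (predicts memory flat, not memory climbing; predicts disk writes elevated, not disk writes flat)
(D) lock contention on hot path — queue depth growing -; timeouts to downstream -; cache hit ratio down +; memory climbing +; request latency up -; disk writes flat -; thread count growing -
(E) connection leak — fails on queue depth growing, timeouts to downstream, disk writes flat, thread count growing (predicts disk writes elevated, not disk writes flat)
None of the listed candidates fits everything.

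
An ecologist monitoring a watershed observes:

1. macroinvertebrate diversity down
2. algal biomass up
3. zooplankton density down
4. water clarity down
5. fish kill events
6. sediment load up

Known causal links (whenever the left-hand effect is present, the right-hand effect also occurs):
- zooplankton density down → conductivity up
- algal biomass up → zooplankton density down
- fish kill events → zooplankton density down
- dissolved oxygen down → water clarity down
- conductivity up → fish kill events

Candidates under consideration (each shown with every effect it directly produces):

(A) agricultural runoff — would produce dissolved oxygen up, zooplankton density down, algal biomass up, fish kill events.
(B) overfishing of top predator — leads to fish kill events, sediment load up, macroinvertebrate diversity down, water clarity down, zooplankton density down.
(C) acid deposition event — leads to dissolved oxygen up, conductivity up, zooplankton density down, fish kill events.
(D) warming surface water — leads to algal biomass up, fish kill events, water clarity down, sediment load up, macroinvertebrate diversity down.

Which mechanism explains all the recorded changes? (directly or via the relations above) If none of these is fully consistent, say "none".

D

For each candidate, compare predicted effects to what was observed:
(A) agricultural runoff — does not account for macroinvertebrate diversity down, water clarity down, sediment load up
(B) overfishing of top predator — macroinvertebrate diversity down ✓; algal biomass up ✗; zooplankton density down ✓; water clarity down ✓; fish kill events ✓; sediment load up ✓
(C) acid deposition event — does not account for macroinvertebrate diversity down, algal biomass up, water clarity down, sediment load up
(D) warming surface water — macroinvertebrate diversity down ✓; algal biomass up ✓; zooplankton density down ✓ (via algal biomass up → zooplankton density down); water clarity down ✓; fish kill events ✓; sediment load up ✓
(D) alone accounts for all the evidence.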